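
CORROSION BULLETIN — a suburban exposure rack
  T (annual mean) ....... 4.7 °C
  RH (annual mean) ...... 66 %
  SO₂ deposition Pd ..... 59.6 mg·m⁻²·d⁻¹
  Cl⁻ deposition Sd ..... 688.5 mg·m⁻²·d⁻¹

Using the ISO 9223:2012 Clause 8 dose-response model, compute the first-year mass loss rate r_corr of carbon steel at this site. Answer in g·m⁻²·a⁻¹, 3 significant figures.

r_corr = 687 g·m⁻²·a⁻¹

carbon steel: temperature factor f = +0.150·(-5.3) = -0.7950
  SO₂ term: 1.77·59.6^0.52·exp(0.02·66-0.7950) = 25.07
  Sd branch = 0.102·Sd^0.62·e^(0.033·RH+0.04·T) = 62.47 μm/a
  r_corr = 25.07 + 62.47 = 87.53 μm/a
Convert to mass loss: 87.53 μm/a × 7.85 g/cm³ = 687.1 g·m⁻²·a⁻¹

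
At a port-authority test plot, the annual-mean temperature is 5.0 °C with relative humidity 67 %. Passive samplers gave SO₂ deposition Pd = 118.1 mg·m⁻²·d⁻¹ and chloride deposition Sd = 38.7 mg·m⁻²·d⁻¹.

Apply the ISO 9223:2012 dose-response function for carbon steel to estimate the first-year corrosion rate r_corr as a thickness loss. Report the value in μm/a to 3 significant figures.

r_corr = 49.1 μm/a

carbon steel: temperature factor f = +0.150·(-5.0) = -0.7500
  SO₂ term: 1.77·118.1^0.52·exp(0.02·67-0.7500) = 38.17
  Cl⁻ term: 0.102·38.7^0.62·exp(0.033·67+0.04·5.0) = 10.97
  sum: 38.17 + 10.97 → r_corr = 49.14 μm/a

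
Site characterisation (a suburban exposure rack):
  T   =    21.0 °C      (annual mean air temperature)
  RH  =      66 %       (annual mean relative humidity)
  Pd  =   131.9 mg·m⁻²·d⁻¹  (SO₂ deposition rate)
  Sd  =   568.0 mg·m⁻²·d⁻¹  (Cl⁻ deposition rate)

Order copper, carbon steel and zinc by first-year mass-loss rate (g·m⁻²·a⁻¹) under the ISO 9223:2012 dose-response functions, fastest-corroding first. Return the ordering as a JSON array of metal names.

["carbon steel", "zinc", "copper"]

copper: f(T) = -0.080·(T−10) [T>10 °C] = -0.8800
  SO₂ term: 0.0053·131.9^0.26·exp(0.059·66-0.8800) = 0.3842
  Sd branch = 0.01025·Sd^0.27·e^(0.036·RH+0.049·T) = 1.711 μm/a
  sum: 0.3842 + 1.711 → r_corr = 2.095 μm/a
  mass loss = 2.095 μm/a × 8.96 g/cm³ = 18.77 g·m⁻²·a⁻¹
carbon steel: T>10 °C ⇒ hinge -0.054·(21.0−10) = -0.5940
  SO₂ term: 1.77·131.9^0.52·exp(0.02·66-0.5940) = 46.32
  Cl⁻ term: 0.102·568.0^0.62·exp(0.033·66+0.04·21.0) = 106.4
  r_corr = 46.32 + 106.4 = 152.7 μm/a
  mass loss = 152.7 μm/a × 7.85 g/cm³ = 1199 g·m⁻²·a⁻¹
zinc: f(T) = -0.071·(T−10) [T>10 °C] = -0.7810
  SO₂ term: 0.0129·131.9^0.44·exp(0.046·66-0.7810) = 1.054
  Cl⁻ term: 0.0175·568.0^0.57·exp(0.008·66+0.085·21.0) = 6.57
  sum: 1.054 + 6.57 → r_corr = 7.624 μm/a
  mass loss = 7.624 μm/a × 7.14 g/cm³ = 54.43 g·m⁻²·a⁻¹
Ordering by g·m⁻²·a⁻¹: carbon steel (1200) > zinc (54.4) > copper (18.8)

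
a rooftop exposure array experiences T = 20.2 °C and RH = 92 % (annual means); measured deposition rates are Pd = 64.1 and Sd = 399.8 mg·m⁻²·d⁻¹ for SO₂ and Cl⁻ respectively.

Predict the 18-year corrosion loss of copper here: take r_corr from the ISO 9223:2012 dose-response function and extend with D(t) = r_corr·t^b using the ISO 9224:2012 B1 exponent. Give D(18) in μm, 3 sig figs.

copper: temperature factor f = -0.080·(10.2) = -0.8160
  SO₂ term: 0.0053·64.1^0.26·exp(0.059·92-0.8160) = 1.574
  Sd branch = 0.01025·Sd^0.27·e^(0.036·RH+0.049·T) = 3.815 μm/a
  r_corr = 1.574 + 3.815 = 5.389 μm/a
Power-law: D(18) = r_corr · 18^0.667
  D(18) = 5.389 × 18^0.667 = 5.389 × 6.875 = 37.05 μm

D(18) = 37.0 μm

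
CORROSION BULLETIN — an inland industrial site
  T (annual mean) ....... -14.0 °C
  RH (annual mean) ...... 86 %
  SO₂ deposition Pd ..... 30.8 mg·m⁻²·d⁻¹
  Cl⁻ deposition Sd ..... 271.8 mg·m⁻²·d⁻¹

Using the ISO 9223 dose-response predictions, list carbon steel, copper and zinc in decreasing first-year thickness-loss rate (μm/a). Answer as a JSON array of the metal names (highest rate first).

carbon steel: temperature factor f = +0.150·(-24.0) = -3.6000
  Pd branch = 1.77·Pd^0.52·e^(0.02·RH+f) = 1.605 μm/a
  Sd branch = 0.102·Sd^0.62·e^(0.033·RH+0.04·T) = 32.15 μm/a
  r_corr = 1.605 + 32.15 = 33.75 μm/a
copper: T≤10 °C ⇒ hinge +0.126·(-14.0−10) = -3.0240
  Pd branch = 0.0053·Pd^0.26·e^(0.059·RH+f) = 0.1004 μm/a
  Cl⁻ term: 0.01025·271.8^0.27·exp(0.036·86+0.049·-14.0) = 0.5183
  r_corr = 0.1004 + 0.5183 = 0.6187 μm/a
zinc: temperature factor f = +0.038·(-24.0) = -0.9120
  SO₂ term: 0.0129·30.8^0.44·exp(0.046·86-0.9120) = 1.223
  Sd branch = 0.0175·Sd^0.57·e^(0.008·RH+0.085·T) = 0.2585 μm/a
  sum: 1.223 + 0.2585 → r_corr = 1.482 μm/a
Ordering by μm/a: carbon steel (33.8) > zinc (1.48) > copper (0.619)

["carbon steel", "zinc", "copper"]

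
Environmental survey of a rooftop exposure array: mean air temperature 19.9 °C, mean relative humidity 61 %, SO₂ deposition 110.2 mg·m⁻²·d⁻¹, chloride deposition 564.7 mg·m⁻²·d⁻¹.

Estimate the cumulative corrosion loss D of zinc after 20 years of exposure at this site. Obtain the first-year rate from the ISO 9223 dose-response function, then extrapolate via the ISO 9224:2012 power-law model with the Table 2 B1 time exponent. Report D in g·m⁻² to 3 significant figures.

zinc: temperature factor f = -0.071·(9.9) = -0.7029
  SO₂ term: 0.0129·110.2^0.44·exp(0.046·61-0.7029) = 0.8366
  Cl⁻ term: 0.0175·564.7^0.57·exp(0.008·61+0.085·19.9) = 5.73
  r_corr = 0.8366 + 5.73 = 6.566 μm/a
Power-law: D(20) = r_corr · 20^0.813
  D(20) = 6.566 × 20^0.813 = 6.566 × 11.42 = 75 μm
  Mass loss = 75 μm × 7.14 g/cm³ = 535.5 g·m⁻²

D(20) = 535 g·m⁻²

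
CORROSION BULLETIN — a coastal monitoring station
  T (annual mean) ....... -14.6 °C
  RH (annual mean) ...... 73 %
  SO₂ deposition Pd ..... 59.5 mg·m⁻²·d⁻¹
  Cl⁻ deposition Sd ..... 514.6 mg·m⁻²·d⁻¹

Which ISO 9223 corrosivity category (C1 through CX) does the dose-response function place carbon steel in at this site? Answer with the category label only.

C3

carbon steel: temperature factor f = +0.150·(-24.6) = -3.6900
  SO₂ term: 1.77·59.5^0.52·exp(0.02·73-3.6900) = 1.593
  Sd branch = 0.102·Sd^0.62·e^(0.033·RH+0.04·T) = 30.36 μm/a
  sum: 1.593 + 30.36 → r_corr = 31.95 μm/a
32 μm/a falls in (25, 50] for carbon steel → category C3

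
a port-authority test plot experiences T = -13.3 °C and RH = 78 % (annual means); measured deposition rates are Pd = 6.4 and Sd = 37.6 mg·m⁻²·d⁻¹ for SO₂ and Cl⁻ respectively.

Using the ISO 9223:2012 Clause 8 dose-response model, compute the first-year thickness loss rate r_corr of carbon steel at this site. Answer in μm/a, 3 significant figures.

r_corr = 8.12 μm/a

carbon steel: temperature factor f = +0.150·(-23.3) = -3.4950
  SO₂ term: 1.77·6.4^0.52·exp(0.02·78-3.4950) = 0.6712
  Cl⁻ term: 0.102·37.6^0.62·exp(0.033·78+0.04·-13.3) = 7.448
  sum: 0.6712 + 7.448 → r_corr = 8.119 μm/a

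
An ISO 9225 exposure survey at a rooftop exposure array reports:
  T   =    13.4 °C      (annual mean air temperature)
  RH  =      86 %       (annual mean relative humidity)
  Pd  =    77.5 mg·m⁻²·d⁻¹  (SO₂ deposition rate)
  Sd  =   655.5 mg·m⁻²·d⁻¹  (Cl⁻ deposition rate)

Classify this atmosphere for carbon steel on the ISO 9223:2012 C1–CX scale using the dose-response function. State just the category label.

carbon steel: T>10 °C ⇒ hinge -0.054·(13.4−10) = -0.1836
  SO₂ term: 1.77·77.5^0.52·exp(0.02·86-0.1836) = 79.01
  Sd branch = 0.102·Sd^0.62·e^(0.033·RH+0.04·T) = 166 μm/a
  sum: 79.01 + 166 → r_corr = 245 μm/a
Category bounds: 200…700 μm/a bracket r_corr ⇒ CX

CX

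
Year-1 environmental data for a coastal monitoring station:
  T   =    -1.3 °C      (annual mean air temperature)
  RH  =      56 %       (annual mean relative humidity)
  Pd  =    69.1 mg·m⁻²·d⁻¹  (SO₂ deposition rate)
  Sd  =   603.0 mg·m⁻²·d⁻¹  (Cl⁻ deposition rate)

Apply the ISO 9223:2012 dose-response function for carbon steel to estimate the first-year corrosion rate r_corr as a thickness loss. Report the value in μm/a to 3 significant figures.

r_corr = 41.5 μm/a

carbon steel: temperature factor f = +0.150·(-11.3) = -1.6950
  Pd branch = 1.77·Pd^0.52·e^(0.02·RH+f) = 9.011 μm/a
  Cl⁻ term: 0.102·603.0^0.62·exp(0.033·56+0.04·-1.3) = 32.54
  r_corr = 9.011 + 32.54 = 41.55 μm/a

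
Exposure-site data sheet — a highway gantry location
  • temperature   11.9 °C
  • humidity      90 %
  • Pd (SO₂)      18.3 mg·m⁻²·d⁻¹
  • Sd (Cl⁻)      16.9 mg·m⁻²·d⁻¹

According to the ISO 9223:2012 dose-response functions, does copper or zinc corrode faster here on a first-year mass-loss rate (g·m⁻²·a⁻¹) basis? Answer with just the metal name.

copper: T>10 °C ⇒ hinge -0.080·(11.9−10) = -0.1520
  SO₂ term: 0.0053·18.3^0.26·exp(0.059·90-0.1520) = 1.962
  Sd branch = 0.01025·Sd^0.27·e^(0.036·RH+0.049·T) = 1.006 μm/a
  r_corr = 1.962 + 1.006 = 2.968 μm/a
  mass loss = 2.968 μm/a × 8.96 g/cm³ = 26.59 g·m⁻²·a⁻¹
zinc: f(T) = -0.071·(T−10) [T>10 °C] = -0.1349
  SO₂ term: 0.0129·18.3^0.44·exp(0.046·90-0.1349) = 2.544
  Sd branch = 0.0175·Sd^0.57·e^(0.008·RH+0.085·T) = 0.4954 μm/a
  sum: 2.544 + 0.4954 → r_corr = 3.039 μm/a
  mass loss = 3.039 μm/a × 7.14 g/cm³ = 21.7 g·m⁻²·a⁻¹
Ordering by g·m⁻²·a⁻¹: copper (26.6) > zinc (21.7)

copper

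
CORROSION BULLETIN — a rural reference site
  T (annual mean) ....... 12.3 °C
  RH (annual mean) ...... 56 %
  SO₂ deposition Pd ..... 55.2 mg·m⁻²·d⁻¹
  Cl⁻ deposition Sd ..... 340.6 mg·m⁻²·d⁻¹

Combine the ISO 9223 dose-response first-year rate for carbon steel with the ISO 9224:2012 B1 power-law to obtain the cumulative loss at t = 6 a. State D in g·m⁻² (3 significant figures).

carbon steel: f(T) = -0.054·(T−10) [T>10 °C] = -0.1242
  SO₂ term: 1.77·55.2^0.52·exp(0.02·56-0.1242) = 38.57
  Sd branch = 0.102·Sd^0.62·e^(0.033·RH+0.04·T) = 39.34 μm/a
  r_corr = 38.57 + 39.34 = 77.91 μm/a
ISO 9224: D(t) = r_corr · t^b with b = 0.523 (carbon steel, B1)
  D(6) = 77.91 × 6^0.523 = 77.91 × 2.553 = 198.9 μm
  Mass loss = 198.9 μm × 7.85 g/cm³ = 1561 g·m⁻²

D(6) = 1.56e+03 g·m⁻²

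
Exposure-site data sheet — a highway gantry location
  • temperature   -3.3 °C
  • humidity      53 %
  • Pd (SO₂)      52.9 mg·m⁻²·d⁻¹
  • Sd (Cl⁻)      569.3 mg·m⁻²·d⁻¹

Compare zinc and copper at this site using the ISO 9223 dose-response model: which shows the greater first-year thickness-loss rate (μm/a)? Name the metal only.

zinc

zinc: temperature factor f = +0.038·(-13.3) = -0.5054
  SO₂ term: 0.0129·52.9^0.44·exp(0.046·53-0.5054) = 0.5108
  Cl⁻ term: 0.0175·569.3^0.57·exp(0.008·53+0.085·-3.3) = 0.7515
  r_corr = 0.5108 + 0.7515 = 1.262 μm/a
copper: T≤10 °C ⇒ hinge +0.126·(-3.3−10) = -1.6758
  SO₂ term: 0.0053·52.9^0.26·exp(0.059·53-1.6758) = 0.06348
  Cl⁻ term: 0.01025·569.3^0.27·exp(0.036·53+0.049·-3.3) = 0.3259
  sum: 0.06348 + 0.3259 → r_corr = 0.3894 μm/a
Ordering by μm/a: zinc (1.26) > copper (0.389)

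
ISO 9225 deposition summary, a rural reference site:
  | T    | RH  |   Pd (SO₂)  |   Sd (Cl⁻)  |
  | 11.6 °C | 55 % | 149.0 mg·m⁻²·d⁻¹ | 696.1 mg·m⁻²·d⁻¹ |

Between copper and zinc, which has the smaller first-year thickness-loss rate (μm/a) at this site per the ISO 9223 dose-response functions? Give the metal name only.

copper

copper: f(T) = -0.080·(T−10) [T>10 °C] = -0.1280
  sulphur-dioxide contribution → 0.4395 μm/a
  chloride contribution → 0.7674 μm/a
  total first-year rate 1.207 μm/a
zinc: f(T) = -0.071·(T−10) [T>10 °C] = -0.1136
  sulphur-dioxide contribution → 1.307 μm/a
  chloride contribution → 3.039 μm/a
  total first-year rate 4.345 μm/a
Ordering by μm/a: zinc (4.35) > copper (1.21)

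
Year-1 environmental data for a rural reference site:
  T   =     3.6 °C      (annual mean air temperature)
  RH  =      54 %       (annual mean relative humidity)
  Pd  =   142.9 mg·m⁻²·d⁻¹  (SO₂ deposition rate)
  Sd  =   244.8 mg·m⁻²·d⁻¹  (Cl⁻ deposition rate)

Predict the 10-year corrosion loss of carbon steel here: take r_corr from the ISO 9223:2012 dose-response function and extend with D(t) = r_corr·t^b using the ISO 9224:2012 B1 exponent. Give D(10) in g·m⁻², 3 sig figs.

D(10) = 1.24e+03 g·m⁻²

carbon steel: T≤10 °C ⇒ hinge +0.150·(3.6−10) = -0.9600
  sulphur-dioxide contribution → 26.35 μm/a
  chloride contribution → 21.19 μm/a
  ⇒ r_corr(carbon steel) = 47.53 μm/a
Long-term exponent b (ISO 9224 Table 2, B1) = 0.523
  D(10) = 47.53 × 10^0.523 = 47.53 × 3.334 = 158.5 μm
  Mass loss = 158.5 μm × 7.85 g/cm³ = 1244 g·m⁻²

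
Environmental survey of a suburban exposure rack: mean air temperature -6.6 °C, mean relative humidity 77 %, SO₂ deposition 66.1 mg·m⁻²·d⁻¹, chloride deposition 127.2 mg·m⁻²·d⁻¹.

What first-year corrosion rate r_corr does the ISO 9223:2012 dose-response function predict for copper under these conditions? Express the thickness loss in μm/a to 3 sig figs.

copper: f(T) = +0.126·(T−10) [T≤10 °C] = -2.0916
  Pd branch = 0.0053·Pd^0.26·e^(0.059·RH+f) = 0.1829 μm/a
  Cl⁻ term: 0.01025·127.2^0.27·exp(0.036·77+0.049·-6.6) = 0.4389
  sum: 0.1829 + 0.4389 → r_corr = 0.6218 μm/a

r_corr = 0.622 μm/a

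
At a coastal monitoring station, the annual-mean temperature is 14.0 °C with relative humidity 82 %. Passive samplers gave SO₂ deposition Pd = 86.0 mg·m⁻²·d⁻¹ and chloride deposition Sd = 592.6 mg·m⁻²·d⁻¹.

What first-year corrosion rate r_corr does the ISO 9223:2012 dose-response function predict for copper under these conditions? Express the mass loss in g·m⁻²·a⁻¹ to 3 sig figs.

r_corr = 33.4 g·m⁻²·a⁻¹

copper: T>10 °C ⇒ hinge -0.080·(14.0−10) = -0.3200
  sulphur-dioxide contribution → 1.547 μm/a
  chloride contribution → 2.184 μm/a
  total first-year rate 3.731 μm/a
Convert to mass loss: 3.731 μm/a × 8.96 g/cm³ = 33.43 g·m⁻²·a⁻¹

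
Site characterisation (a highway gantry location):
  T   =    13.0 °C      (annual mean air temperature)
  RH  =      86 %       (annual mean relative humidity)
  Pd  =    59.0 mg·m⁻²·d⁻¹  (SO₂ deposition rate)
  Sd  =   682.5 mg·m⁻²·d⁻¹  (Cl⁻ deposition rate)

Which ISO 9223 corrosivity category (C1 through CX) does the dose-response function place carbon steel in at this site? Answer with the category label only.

CX

carbon steel: temperature factor f = -0.054·(3.0) = -0.1620
  SO₂ term: 1.77·59.0^0.52·exp(0.02·86-0.1620) = 70.06
  Sd branch = 0.102·Sd^0.62·e^(0.033·RH+0.04·T) = 167.5 μm/a
  r_corr = 70.06 + 167.5 = 237.6 μm/a
ISO 9223 Table 2 (carbon steel): 200 < 238 ≤ 700 μm/a ⇒ CX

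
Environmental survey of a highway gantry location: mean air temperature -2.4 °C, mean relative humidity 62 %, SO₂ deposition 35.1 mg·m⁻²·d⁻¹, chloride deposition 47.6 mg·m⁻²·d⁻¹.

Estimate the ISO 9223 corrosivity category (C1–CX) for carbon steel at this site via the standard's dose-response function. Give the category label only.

carbon steel: temperature factor f = +0.150·(-12.4) = -1.8600
  SO₂ term: 1.77·35.1^0.52·exp(0.02·62-1.8600) = 6.057
  Cl⁻ term: 0.102·47.6^0.62·exp(0.033·62+0.04·-2.4) = 7.863
  r_corr = 6.057 + 7.863 = 13.92 μm/a
13.9 μm/a falls in (1.3, 25] for carbon steel → category C2

C2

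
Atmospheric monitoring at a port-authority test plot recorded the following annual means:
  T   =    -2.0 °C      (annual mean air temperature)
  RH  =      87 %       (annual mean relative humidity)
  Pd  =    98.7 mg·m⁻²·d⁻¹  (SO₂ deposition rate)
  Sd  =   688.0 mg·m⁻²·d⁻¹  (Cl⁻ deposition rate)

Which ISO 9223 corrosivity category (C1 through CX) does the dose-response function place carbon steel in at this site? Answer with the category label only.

C5

carbon steel: f(T) = +0.150·(T−10) [T≤10 °C] = -1.8000
  sulphur-dioxide contribution → 18.15 μm/a
  chloride contribution → 95.5 μm/a
  ⇒ r_corr(carbon steel) = 113.7 μm/a
114 μm/a falls in (80, 200] for carbon steel → category C5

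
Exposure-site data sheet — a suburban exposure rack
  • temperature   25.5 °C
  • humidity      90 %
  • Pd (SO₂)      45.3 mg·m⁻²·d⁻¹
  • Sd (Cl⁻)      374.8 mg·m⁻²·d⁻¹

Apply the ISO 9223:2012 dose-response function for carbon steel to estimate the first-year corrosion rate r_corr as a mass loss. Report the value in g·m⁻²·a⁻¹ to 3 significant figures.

carbon steel: T>10 °C ⇒ hinge -0.054·(25.5−10) = -0.8370
  sulphur-dioxide contribution → 33.68 μm/a
  chloride contribution → 217.4 μm/a
  ⇒ r_corr(carbon steel) = 251 μm/a
Convert to mass loss: 251 μm/a × 7.85 g/cm³ = 1971 g·m⁻²·a⁻¹

r_corr = 1.97e+03 g·m⁻²·a⁻¹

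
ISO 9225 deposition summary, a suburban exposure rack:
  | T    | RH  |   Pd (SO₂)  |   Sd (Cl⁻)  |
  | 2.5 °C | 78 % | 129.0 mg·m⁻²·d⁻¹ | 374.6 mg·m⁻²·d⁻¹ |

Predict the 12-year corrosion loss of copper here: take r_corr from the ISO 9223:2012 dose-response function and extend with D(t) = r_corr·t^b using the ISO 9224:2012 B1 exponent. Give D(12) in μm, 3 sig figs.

copper: f(T) = +0.126·(T−10) [T≤10 °C] = -0.9450
  sulphur-dioxide contribution → 0.7265 μm/a
  chloride contribution → 0.9512 μm/a
  ⇒ r_corr(copper) = 1.678 μm/a
Power-law: D(12) = r_corr · 12^0.667
  D(12) = 1.678 × 12^0.667 = 1.678 × 5.246 = 8.801 μm

D(12) = 8.80 μm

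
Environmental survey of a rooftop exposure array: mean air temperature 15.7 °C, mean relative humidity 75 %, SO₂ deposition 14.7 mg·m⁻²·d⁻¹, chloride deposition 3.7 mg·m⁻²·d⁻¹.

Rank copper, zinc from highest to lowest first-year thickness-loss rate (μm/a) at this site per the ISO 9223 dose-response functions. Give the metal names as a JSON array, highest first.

["zinc", "copper"]

copper: T>10 °C ⇒ hinge -0.080·(15.7−10) = -0.4560
  Pd branch = 0.0053·Pd^0.26·e^(0.059·RH+f) = 0.5643 μm/a
  Cl⁻ term: 0.01025·3.7^0.27·exp(0.036·75+0.049·15.7) = 0.4686
  r_corr = 0.5643 + 0.4686 = 1.033 μm/a
zinc: temperature factor f = -0.071·(5.7) = -0.4047
  SO₂ term: 0.0129·14.7^0.44·exp(0.046·75-0.4047) = 0.8846
  Cl⁻ term: 0.0175·3.7^0.57·exp(0.008·75+0.085·15.7) = 0.2553
  sum: 0.8846 + 0.2553 → r_corr = 1.14 μm/a
Ordering by μm/a: zinc (1.14) > copper (1.03)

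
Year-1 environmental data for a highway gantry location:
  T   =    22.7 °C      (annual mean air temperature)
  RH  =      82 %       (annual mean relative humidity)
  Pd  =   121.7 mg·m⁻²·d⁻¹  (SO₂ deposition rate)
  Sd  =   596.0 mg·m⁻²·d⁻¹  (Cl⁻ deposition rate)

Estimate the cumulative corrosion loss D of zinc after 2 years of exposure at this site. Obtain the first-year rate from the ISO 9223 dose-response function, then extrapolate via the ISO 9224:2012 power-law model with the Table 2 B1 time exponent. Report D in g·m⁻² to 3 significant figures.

zinc: T>10 °C ⇒ hinge -0.071·(22.7−10) = -0.9017
  Pd branch = 0.0129·Pd^0.44·e^(0.046·RH+f) = 1.882 μm/a
  Sd branch = 0.0175·Sd^0.57·e^(0.008·RH+0.085·T) = 8.867 μm/a
  sum: 1.882 + 8.867 → r_corr = 10.75 μm/a
ISO 9224: D(t) = r_corr · t^b with b = 0.813 (zinc, B1)
  D(2) = 10.75 × 2^0.813 = 10.75 × 1.757 = 18.89 μm
  Mass loss = 18.89 μm × 7.14 g/cm³ = 134.8 g·m⁻²

D(2) = 135 g·m⁻²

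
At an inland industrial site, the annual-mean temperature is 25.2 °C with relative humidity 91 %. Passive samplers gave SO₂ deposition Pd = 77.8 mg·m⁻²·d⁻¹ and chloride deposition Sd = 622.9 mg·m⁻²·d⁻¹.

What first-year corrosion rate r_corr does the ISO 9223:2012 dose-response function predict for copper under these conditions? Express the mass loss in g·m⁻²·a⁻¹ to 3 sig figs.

r_corr = 56.9 g·m⁻²·a⁻¹

copper: T>10 °C ⇒ hinge -0.080·(25.2−10) = -1.2160
  Pd branch = 0.0053·Pd^0.26·e^(0.059·RH+f) = 1.046 μm/a
  Cl⁻ term: 0.01025·622.9^0.27·exp(0.036·91+0.049·25.2) = 5.299
  sum: 1.046 + 5.299 → r_corr = 6.346 μm/a
Convert to mass loss: 6.346 μm/a × 8.96 g/cm³ = 56.86 g·m⁻²·a⁻¹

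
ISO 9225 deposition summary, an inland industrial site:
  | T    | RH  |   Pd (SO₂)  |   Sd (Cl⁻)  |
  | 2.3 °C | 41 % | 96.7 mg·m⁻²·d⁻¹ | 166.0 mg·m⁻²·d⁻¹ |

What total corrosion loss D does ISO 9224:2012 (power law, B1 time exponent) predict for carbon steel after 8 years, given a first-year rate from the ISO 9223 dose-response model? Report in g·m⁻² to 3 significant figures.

D(8) = 558 g·m⁻²

carbon steel: T≤10 °C ⇒ hinge +0.150·(2.3−10) = -1.1550
  sulphur-dioxide contribution → 13.64 μm/a
  chloride contribution → 10.29 μm/a
  ⇒ r_corr(carbon steel) = 23.94 μm/a
ISO 9224: D(t) = r_corr · t^b with b = 0.523 (carbon steel, B1)
  D(8) = 23.94 × 8^0.523 = 23.94 × 2.967 = 71.02 μm
  Mass loss = 71.02 μm × 7.85 g/cm³ = 557.5 g·m⁻²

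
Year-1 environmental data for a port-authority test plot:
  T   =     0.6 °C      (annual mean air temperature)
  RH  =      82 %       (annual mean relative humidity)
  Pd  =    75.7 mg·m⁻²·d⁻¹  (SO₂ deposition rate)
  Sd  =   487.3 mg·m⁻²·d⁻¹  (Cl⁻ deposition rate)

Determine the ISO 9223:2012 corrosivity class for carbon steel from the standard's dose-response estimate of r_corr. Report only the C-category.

C5

carbon steel: temperature factor f = +0.150·(-9.4) = -1.4100
  SO₂ term: 1.77·75.7^0.52·exp(0.02·82-1.4100) = 21.13
  Cl⁻ term: 0.102·487.3^0.62·exp(0.033·82+0.04·0.6) = 72.55
  sum: 21.13 + 72.55 → r_corr = 93.69 μm/a
93.7 μm/a falls in (80, 200] for carbon steel → category C5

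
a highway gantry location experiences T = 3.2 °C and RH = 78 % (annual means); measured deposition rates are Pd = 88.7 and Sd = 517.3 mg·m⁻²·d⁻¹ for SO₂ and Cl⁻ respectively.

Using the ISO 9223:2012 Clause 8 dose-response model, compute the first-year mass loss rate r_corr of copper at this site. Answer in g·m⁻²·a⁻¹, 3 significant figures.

copper: T≤10 °C ⇒ hinge +0.126·(3.2−10) = -0.8568
  SO₂ term: 0.0053·88.7^0.26·exp(0.059·78-0.8568) = 0.7199
  Cl⁻ term: 0.01025·517.3^0.27·exp(0.036·78+0.049·3.2) = 1.074
  sum: 0.7199 + 1.074 → r_corr = 1.794 μm/a
Convert to mass loss: 1.794 μm/a × 8.96 g/cm³ = 16.07 g·m⁻²·a⁻¹

r_corr = 16.1 g·m⁻²·a⁻¹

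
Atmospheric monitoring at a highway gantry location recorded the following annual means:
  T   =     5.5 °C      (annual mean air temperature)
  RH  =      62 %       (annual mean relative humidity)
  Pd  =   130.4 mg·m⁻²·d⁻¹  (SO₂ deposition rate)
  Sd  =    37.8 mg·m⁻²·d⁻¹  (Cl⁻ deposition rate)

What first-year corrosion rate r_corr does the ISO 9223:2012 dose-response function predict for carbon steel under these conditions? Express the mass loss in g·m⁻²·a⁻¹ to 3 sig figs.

r_corr = 381 g·m⁻²·a⁻¹

carbon steel: temperature factor f = +0.150·(-4.5) = -0.6750
  Pd branch = 1.77·Pd^0.52·e^(0.02·RH+f) = 39.2 μm/a
  Cl⁻ term: 0.102·37.8^0.62·exp(0.033·62+0.04·5.5) = 9.349
  r_corr = 39.2 + 9.349 = 48.55 μm/a
Convert to mass loss: 48.55 μm/a × 7.85 g/cm³ = 381.1 g·m⁻²·a⁻¹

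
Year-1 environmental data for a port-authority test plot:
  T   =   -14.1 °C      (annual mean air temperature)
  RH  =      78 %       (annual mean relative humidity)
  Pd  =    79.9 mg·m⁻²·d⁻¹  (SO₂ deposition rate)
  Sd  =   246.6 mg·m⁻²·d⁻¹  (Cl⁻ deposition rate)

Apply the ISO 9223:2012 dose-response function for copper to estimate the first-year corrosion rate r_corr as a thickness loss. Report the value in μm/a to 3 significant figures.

r_corr = 0.456 μm/a

copper: f(T) = +0.126·(T−10) [T≤10 °C] = -3.0366
  Pd branch = 0.0053·Pd^0.26·e^(0.059·RH+f) = 0.07921 μm/a
  Cl⁻ term: 0.01025·246.6^0.27·exp(0.036·78+0.049·-14.1) = 0.3767
  sum: 0.07921 + 0.3767 → r_corr = 0.4559 μm/a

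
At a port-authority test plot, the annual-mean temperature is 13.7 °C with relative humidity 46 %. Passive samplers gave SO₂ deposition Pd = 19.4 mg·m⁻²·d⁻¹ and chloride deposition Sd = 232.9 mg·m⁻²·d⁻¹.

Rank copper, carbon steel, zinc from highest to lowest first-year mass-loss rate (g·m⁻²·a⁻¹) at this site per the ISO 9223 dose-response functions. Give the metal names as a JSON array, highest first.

["carbon steel", "zinc", "copper"]

copper: T>10 °C ⇒ hinge -0.080·(13.7−10) = -0.2960
  sulphur-dioxide contribution → 0.1286 μm/a
  chloride contribution → 0.4577 μm/a
  total first-year rate 0.5863 μm/a
  mass loss = 0.5863 μm/a × 8.96 g/cm³ = 5.253 g·m⁻²·a⁻¹
carbon steel: T>10 °C ⇒ hinge -0.054·(13.7−10) = -0.1998
  sulphur-dioxide contribution → 17 μm/a
  chloride contribution → 23.63 μm/a
  total first-year rate 40.63 μm/a
  mass loss = 40.63 μm/a × 7.85 g/cm³ = 318.9 g·m⁻²·a⁻¹
zinc: f(T) = -0.071·(T−10) [T>10 °C] = -0.2627
  sulphur-dioxide contribution → 0.3035 μm/a
  chloride contribution → 1.811 μm/a
  ⇒ r_corr(zinc) = 2.114 μm/a
  mass loss = 2.114 μm/a × 7.14 g/cm³ = 15.1 g·m⁻²·a⁻¹
Ordering by g·m⁻²·a⁻¹: carbon steel (319) > zinc (15.1) > copper (5.25)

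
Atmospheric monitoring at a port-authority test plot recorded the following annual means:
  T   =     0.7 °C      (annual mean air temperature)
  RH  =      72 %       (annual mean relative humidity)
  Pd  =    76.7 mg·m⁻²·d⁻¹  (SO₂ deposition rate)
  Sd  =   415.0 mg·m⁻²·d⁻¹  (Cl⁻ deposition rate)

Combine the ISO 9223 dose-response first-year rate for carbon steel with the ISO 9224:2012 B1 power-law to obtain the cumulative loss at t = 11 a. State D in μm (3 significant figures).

carbon steel: T≤10 °C ⇒ hinge +0.150·(0.7−10) = -1.3950
  sulphur-dioxide contribution → 17.69 μm/a
  chloride contribution → 47.41 μm/a
  total first-year rate 65.09 μm/a
Long-term exponent b (ISO 9224 Table 2, B1) = 0.523
  D(11) = 65.09 × 11^0.523 = 65.09 × 3.505 = 228.1 μm

D(11) = 228 μm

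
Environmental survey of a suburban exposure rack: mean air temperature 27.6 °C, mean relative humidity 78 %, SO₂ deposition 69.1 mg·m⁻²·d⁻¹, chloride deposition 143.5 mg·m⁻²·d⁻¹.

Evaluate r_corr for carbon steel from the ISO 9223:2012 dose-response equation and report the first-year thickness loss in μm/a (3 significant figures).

r_corr = 117 μm/a

carbon steel: T>10 °C ⇒ hinge -0.054·(27.6−10) = -0.9504
  sulphur-dioxide contribution → 29.46 μm/a
  chloride contribution → 87.74 μm/a
  ⇒ r_corr(carbon steel) = 117.2 μm/a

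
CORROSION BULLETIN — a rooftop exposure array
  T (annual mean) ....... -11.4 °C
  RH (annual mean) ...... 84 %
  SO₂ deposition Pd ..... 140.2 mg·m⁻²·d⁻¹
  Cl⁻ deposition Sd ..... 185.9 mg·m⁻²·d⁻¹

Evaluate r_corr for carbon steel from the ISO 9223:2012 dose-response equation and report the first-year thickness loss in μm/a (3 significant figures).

carbon steel: T≤10 °C ⇒ hinge +0.150·(-11.4−10) = -3.2100
  SO₂ term: 1.77·140.2^0.52·exp(0.02·84-3.2100) = 5.01
  Cl⁻ term: 0.102·185.9^0.62·exp(0.033·84+0.04·-11.4) = 26.39
  r_corr = 5.01 + 26.39 = 31.4 μm/a

r_corr = 31.4 μm/a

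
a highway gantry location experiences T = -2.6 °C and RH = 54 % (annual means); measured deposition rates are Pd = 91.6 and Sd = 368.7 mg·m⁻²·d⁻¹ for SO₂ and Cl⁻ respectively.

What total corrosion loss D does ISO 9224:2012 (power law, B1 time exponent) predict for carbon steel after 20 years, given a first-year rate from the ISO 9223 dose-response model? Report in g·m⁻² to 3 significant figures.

carbon steel: T≤10 °C ⇒ hinge +0.150·(-2.6−10) = -1.8900
  Pd branch = 1.77·Pd^0.52·e^(0.02·RH+f) = 8.249 μm/a
  Cl⁻ term: 0.102·368.7^0.62·exp(0.033·54+0.04·-2.6) = 21.31
  sum: 8.249 + 21.31 → r_corr = 29.56 μm/a
ISO 9224: D(t) = r_corr · t^b with b = 0.523 (carbon steel, B1)
  D(20) = 29.56 × 20^0.523 = 29.56 × 4.791 = 141.6 μm
  Mass loss = 141.6 μm × 7.85 g/cm³ = 1112 g·m⁻²

D(20) = 1.11e+03 g·m⁻²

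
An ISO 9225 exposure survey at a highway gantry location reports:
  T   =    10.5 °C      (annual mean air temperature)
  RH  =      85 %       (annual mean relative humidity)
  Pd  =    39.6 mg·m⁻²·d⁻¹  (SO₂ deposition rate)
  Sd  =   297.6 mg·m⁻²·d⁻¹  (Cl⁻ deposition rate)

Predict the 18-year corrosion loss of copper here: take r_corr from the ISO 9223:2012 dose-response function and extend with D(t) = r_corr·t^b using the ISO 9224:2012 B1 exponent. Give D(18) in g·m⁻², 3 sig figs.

D(18) = 228 g·m⁻²

copper: T>10 °C ⇒ hinge -0.080·(10.5−10) = -0.0400
  Pd branch = 0.0053·Pd^0.26·e^(0.059·RH+f) = 1.997 μm/a
  Sd branch = 0.01025·Sd^0.27·e^(0.036·RH+0.049·T) = 1.702 μm/a
  r_corr = 1.997 + 1.702 = 3.699 μm/a
Long-term exponent b (ISO 9224 Table 2, B1) = 0.667
  D(18) = 3.699 × 18^0.667 = 3.699 × 6.875 = 25.43 μm
  Mass loss = 25.43 μm × 8.96 g/cm³ = 227.8 g·m⁻²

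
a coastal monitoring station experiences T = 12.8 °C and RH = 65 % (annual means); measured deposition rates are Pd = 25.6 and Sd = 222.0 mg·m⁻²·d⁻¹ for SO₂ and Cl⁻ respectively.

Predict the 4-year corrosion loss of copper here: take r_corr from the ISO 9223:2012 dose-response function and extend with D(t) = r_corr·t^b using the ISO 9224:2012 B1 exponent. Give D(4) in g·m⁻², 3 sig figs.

copper: temperature factor f = -0.080·(2.8) = -0.2240
  SO₂ term: 0.0053·25.6^0.26·exp(0.059·65-0.2240) = 0.4557
  Sd branch = 0.01025·Sd^0.27·e^(0.036·RH+0.049·T) = 0.8568 μm/a
  sum: 0.4557 + 0.8568 → r_corr = 1.312 μm/a
Long-term exponent b (ISO 9224 Table 2, B1) = 0.667
  D(4) = 1.312 × 4^0.667 = 1.312 × 2.521 = 3.309 μm
  Mass loss = 3.309 μm × 8.96 g/cm³ = 29.65 g·m⁻²

D(4) = 29.6 g·m⁻²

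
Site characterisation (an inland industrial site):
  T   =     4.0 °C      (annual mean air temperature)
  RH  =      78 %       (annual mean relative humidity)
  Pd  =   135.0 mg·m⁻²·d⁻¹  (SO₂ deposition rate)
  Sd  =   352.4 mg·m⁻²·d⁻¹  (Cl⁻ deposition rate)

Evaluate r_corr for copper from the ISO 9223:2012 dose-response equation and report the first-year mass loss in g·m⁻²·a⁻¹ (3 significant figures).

r_corr = 17.0 g·m⁻²·a⁻¹

copper: f(T) = +0.126·(T−10) [T≤10 °C] = -0.7560
  SO₂ term: 0.0053·135.0^0.26·exp(0.059·78-0.7560) = 0.8881
  Cl⁻ term: 0.01025·352.4^0.27·exp(0.036·78+0.049·4.0) = 1.007
  sum: 0.8881 + 1.007 → r_corr = 1.895 μm/a
Convert to mass loss: 1.895 μm/a × 8.96 g/cm³ = 16.98 g·m⁻²·a⁻¹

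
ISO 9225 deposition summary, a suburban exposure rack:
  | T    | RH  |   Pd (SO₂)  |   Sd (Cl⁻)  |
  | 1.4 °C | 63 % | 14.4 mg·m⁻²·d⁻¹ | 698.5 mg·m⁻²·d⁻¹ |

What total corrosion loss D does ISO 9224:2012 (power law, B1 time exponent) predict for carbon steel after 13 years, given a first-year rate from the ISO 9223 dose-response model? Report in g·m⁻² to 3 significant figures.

D(13) = 1.71e+03 g·m⁻²

carbon steel: temperature factor f = +0.150·(-8.6) = -1.2900
  sulphur-dioxide contribution → 6.875 μm/a
  chloride contribution → 50.03 μm/a
  ⇒ r_corr(carbon steel) = 56.9 μm/a
ISO 9224: D(t) = r_corr · t^b with b = 0.523 (carbon steel, B1)
  D(13) = 56.9 × 13^0.523 = 56.9 × 3.825 = 217.6 μm
  Mass loss = 217.6 μm × 7.85 g/cm³ = 1708 g·m⁻²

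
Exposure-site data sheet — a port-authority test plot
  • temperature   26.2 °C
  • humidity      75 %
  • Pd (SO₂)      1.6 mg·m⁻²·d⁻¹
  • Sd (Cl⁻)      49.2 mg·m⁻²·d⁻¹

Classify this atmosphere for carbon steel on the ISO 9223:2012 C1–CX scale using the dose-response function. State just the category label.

C3

carbon steel: f(T) = -0.054·(T−10) [T>10 °C] = -0.8748
  SO₂ term: 1.77·1.6^0.52·exp(0.02·75-0.8748) = 4.223
  Sd branch = 0.102·Sd^0.62·e^(0.033·RH+0.04·T) = 38.69 μm/a
  r_corr = 4.223 + 38.69 = 42.92 μm/a
ISO 9223 Table 2 (carbon steel): 25 < 42.9 ≤ 50 μm/a ⇒ C3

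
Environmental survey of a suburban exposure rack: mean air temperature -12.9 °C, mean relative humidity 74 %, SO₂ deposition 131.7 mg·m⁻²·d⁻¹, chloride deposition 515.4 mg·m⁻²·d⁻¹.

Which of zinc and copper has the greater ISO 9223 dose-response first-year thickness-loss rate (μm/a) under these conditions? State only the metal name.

zinc

zinc: T≤10 °C ⇒ hinge +0.038·(-12.9−10) = -0.8702
  SO₂ term: 0.0129·131.7^0.44·exp(0.046·74-0.8702) = 1.392
  Cl⁻ term: 0.0175·515.4^0.57·exp(0.008·74+0.085·-12.9) = 0.3714
  r_corr = 1.392 + 0.3714 = 1.763 μm/a
copper: f(T) = +0.126·(T−10) [T≤10 °C] = -2.8854
  Pd branch = 0.0053·Pd^0.26·e^(0.059·RH+f) = 0.08287 μm/a
  Sd branch = 0.01025·Sd^0.27·e^(0.036·RH+0.049·T) = 0.4221 μm/a
  r_corr = 0.08287 + 0.4221 = 0.505 μm/a
Ordering by μm/a: zinc (1.76) > copper (0.505)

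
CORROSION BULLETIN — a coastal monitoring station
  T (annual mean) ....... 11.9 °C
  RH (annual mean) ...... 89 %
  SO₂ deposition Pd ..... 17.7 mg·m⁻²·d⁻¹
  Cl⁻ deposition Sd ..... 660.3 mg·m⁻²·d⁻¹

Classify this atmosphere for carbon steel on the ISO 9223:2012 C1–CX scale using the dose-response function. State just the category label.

CX

carbon steel: T>10 °C ⇒ hinge -0.054·(11.9−10) = -0.1026
  Pd branch = 1.77·Pd^0.52·e^(0.02·RH+f) = 42.21 μm/a
  Cl⁻ term: 0.102·660.3^0.62·exp(0.033·89+0.04·11.9) = 173.4
  r_corr = 42.21 + 173.4 = 215.6 μm/a
Category bounds: 200…700 μm/a bracket r_corr ⇒ CX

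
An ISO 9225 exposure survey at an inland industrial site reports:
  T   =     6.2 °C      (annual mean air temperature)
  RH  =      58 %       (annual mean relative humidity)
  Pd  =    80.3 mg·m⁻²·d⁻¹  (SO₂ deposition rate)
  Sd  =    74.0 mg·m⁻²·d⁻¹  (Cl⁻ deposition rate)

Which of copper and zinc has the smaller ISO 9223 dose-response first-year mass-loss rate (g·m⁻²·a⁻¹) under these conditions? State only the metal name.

copper

copper: temperature factor f = +0.126·(-3.8) = -0.4788
  SO₂ term: 0.0053·80.3^0.26·exp(0.059·58-0.4788) = 0.3146
  Sd branch = 0.01025·Sd^0.27·e^(0.036·RH+0.049·T) = 0.3582 μm/a
  sum: 0.3146 + 0.3582 → r_corr = 0.6728 μm/a
  mass loss = 0.6728 μm/a × 8.96 g/cm³ = 6.028 g·m⁻²·a⁻¹
zinc: f(T) = +0.038·(T−10) [T≤10 °C] = -0.1444
  SO₂ term: 0.0129·80.3^0.44·exp(0.046·58-0.1444) = 1.108
  Sd branch = 0.0175·Sd^0.57·e^(0.008·RH+0.085·T) = 0.5481 μm/a
  r_corr = 1.108 + 0.5481 = 1.656 μm/a
  mass loss = 1.656 μm/a × 7.14 g/cm³ = 11.83 g·m⁻²·a⁻¹
Ordering by g·m⁻²·a⁻¹: zinc (11.8) > copper (6.03)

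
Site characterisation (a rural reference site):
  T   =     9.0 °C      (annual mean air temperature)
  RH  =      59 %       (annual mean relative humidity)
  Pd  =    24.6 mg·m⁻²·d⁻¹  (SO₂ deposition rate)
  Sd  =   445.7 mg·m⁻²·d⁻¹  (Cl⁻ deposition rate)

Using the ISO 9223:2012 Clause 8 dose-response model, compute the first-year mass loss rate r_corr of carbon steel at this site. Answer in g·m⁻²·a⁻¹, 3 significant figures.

r_corr = 559 g·m⁻²·a⁻¹

carbon steel: f(T) = +0.150·(T−10) [T≤10 °C] = -0.1500
  Pd branch = 1.77·Pd^0.52·e^(0.02·RH+f) = 26.22 μm/a
  Sd branch = 0.102·Sd^0.62·e^(0.033·RH+0.04·T) = 44.97 μm/a
  r_corr = 26.22 + 44.97 = 71.19 μm/a
Convert to mass loss: 71.19 μm/a × 7.85 g/cm³ = 558.8 g·m⁻²·a⁻¹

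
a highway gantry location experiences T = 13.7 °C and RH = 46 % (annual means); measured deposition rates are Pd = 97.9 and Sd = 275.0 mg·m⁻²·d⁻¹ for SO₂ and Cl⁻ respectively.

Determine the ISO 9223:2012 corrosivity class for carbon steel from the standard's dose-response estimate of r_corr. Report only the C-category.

C4

carbon steel: temperature factor f = -0.054·(3.7) = -0.1998
  sulphur-dioxide contribution → 39.44 μm/a
  chloride contribution → 26.2 μm/a
  ⇒ r_corr(carbon steel) = 65.64 μm/a
Category bounds: 50…80 μm/a bracket r_corr ⇒ C4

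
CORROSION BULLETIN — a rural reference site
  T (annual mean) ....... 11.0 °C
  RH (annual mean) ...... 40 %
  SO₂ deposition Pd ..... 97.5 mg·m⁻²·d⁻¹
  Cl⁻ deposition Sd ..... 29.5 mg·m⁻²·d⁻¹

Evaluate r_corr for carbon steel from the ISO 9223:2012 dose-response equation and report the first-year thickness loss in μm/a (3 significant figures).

r_corr = 45.2 μm/a

carbon steel: T>10 °C ⇒ hinge -0.054·(11.0−10) = -0.0540
  Pd branch = 1.77·Pd^0.52·e^(0.02·RH+f) = 40.39 μm/a
  Sd branch = 0.102·Sd^0.62·e^(0.033·RH+0.04·T) = 4.833 μm/a
  r_corr = 40.39 + 4.833 = 45.22 μm/a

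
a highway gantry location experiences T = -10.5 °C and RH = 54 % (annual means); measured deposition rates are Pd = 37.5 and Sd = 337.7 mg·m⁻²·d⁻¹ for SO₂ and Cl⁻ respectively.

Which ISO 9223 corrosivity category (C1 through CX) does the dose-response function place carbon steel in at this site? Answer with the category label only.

carbon steel: f(T) = +0.150·(T−10) [T≤10 °C] = -3.0750
  Pd branch = 1.77·Pd^0.52·e^(0.02·RH+f) = 1.585 μm/a
  Sd branch = 0.102·Sd^0.62·e^(0.033·RH+0.04·T) = 14.72 μm/a
  r_corr = 1.585 + 14.72 = 16.3 μm/a
ISO 9223 Table 2 (carbon steel): 1.3 < 16.3 ≤ 25 μm/a ⇒ C2

C2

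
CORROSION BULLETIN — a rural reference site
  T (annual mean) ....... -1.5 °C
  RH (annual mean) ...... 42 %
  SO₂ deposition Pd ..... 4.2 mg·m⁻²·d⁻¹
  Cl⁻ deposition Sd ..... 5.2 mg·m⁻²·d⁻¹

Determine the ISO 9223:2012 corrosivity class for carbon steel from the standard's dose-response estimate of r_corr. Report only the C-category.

carbon steel: f(T) = +0.150·(T−10) [T≤10 °C] = -1.7250
  sulphur-dioxide contribution → 1.541 μm/a
  chloride contribution → 1.068 μm/a
  total first-year rate 2.608 μm/a
ISO 9223 Table 2 (carbon steel): 1.3 < 2.61 ≤ 25 μm/a ⇒ C2

C2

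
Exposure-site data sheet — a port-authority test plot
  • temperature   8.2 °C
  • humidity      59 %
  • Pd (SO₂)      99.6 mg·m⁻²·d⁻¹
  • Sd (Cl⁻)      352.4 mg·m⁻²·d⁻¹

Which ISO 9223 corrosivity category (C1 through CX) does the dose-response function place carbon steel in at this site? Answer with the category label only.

carbon steel: f(T) = +0.150·(T−10) [T≤10 °C] = -0.2700
  SO₂ term: 1.77·99.6^0.52·exp(0.02·59-0.2700) = 48.11
  Sd branch = 0.102·Sd^0.62·e^(0.033·RH+0.04·T) = 37.65 μm/a
  sum: 48.11 + 37.65 → r_corr = 85.77 μm/a
85.8 μm/a falls in (80, 200] for carbon steel → category C5

C5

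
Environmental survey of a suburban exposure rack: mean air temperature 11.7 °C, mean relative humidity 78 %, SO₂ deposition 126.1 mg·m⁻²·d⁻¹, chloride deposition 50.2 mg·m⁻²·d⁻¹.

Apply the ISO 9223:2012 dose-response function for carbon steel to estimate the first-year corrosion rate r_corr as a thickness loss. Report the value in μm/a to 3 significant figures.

r_corr = 119 μm/a

carbon steel: T>10 °C ⇒ hinge -0.054·(11.7−10) = -0.0918
  sulphur-dioxide contribution → 95.06 μm/a
  chloride contribution → 24.22 μm/a
  ⇒ r_corr(carbon steel) = 119.3 μm/a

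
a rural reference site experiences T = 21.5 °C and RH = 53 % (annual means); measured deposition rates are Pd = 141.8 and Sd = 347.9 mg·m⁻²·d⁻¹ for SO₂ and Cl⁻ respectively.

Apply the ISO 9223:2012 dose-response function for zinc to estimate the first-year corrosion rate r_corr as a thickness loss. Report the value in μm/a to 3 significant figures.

zinc: T>10 °C ⇒ hinge -0.071·(21.5−10) = -0.8165
  SO₂ term: 0.0129·141.8^0.44·exp(0.046·53-0.8165) = 0.5775
  Cl⁻ term: 0.0175·347.9^0.57·exp(0.008·53+0.085·21.5) = 4.672
  sum: 0.5775 + 4.672 → r_corr = 5.249 μm/a

r_corr = 5.25 μm/a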